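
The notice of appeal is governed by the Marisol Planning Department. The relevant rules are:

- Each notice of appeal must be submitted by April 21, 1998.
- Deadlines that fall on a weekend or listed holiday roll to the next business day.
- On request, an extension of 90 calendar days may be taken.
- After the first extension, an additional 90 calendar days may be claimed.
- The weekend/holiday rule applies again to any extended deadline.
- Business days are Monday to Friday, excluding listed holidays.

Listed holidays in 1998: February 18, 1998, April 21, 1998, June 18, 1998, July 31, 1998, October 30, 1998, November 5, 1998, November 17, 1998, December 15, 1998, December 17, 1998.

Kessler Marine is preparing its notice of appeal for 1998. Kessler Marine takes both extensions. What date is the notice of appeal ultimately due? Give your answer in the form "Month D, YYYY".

October 19, 1998

The stated deadline is April 21, 1998.
April 21, 1998 falls on a listed holiday. Rolling to the next business day gives April 22, 1998, a Wednesday.
With the 90-day extension, April 22, 1998 becomes July 21, 1998.
July 21, 1998 is a Tuesday and not a listed holiday, so it stands.
With the 90-day extension, July 21, 1998 becomes October 19, 1998.
October 19, 1998 falls on a Monday, which is a business day, so no adjustment is needed.
Final deadline: October 19, 1998.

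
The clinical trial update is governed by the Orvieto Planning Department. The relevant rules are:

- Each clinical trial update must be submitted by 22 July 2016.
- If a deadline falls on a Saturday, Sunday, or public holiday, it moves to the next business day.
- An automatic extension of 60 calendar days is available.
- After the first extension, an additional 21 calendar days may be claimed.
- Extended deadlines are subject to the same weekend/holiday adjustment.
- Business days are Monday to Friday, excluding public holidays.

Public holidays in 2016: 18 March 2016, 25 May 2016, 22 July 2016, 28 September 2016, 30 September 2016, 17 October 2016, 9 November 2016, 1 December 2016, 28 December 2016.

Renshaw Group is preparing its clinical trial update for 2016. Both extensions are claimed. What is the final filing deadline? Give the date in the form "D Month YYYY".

14 October 2016

The statutory due date is 22 July 2016.
Because 22 July 2016 is a listed holiday, the deadline becomes 25 July 2016 (Monday).
Add the 60 calendar-day extension to 25 July 2016: 23 September 2016.
23 September 2016 is a Friday and not a listed holiday, so it stands.
Add the 21 calendar-day extension to 23 September 2016: 14 October 2016.
14 October 2016 (Friday) is already a business day.
Deadline: 14 October 2016.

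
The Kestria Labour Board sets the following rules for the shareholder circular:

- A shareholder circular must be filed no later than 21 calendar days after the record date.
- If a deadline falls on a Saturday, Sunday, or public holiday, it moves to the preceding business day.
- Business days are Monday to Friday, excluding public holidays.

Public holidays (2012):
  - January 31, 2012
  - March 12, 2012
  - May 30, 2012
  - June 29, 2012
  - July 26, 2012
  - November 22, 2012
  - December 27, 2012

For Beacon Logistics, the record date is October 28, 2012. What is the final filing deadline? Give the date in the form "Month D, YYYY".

From October 28, 2012, 21 calendar days later is November 18, 2012.
Because November 18, 2012 is a Sunday, the deadline becomes November 16, 2012 (Friday).
Final deadline: November 16, 2012.

November 16, 2012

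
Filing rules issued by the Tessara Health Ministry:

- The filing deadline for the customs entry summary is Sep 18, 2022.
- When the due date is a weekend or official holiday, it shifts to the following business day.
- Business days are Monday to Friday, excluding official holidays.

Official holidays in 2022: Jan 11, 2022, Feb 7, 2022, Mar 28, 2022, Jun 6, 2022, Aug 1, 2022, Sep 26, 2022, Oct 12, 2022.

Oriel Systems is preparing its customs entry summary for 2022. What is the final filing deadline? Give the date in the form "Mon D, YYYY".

Sep 19, 2022

The statutory due date is Sep 18, 2022.
Because Sep 18, 2022 is a Sunday, the deadline becomes Sep 19, 2022 (Monday).
Final deadline: Sep 19, 2022.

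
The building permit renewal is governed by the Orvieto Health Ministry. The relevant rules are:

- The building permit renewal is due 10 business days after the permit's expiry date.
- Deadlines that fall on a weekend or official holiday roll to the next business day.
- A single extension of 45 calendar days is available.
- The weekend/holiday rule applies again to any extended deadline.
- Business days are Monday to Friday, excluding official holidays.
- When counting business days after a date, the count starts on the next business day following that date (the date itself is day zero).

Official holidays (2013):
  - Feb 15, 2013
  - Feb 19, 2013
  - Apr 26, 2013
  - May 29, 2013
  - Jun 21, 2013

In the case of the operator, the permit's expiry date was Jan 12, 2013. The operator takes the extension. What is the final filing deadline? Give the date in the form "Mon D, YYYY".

Counting 10 business days after Jan 12, 2013 (skipping weekends and listed holidays) reaches Jan 25, 2013.
Jan 25, 2013 is a Friday and not a listed holiday, so it stands.
With the 45-day extension, Jan 25, 2013 becomes Mar 11, 2013.
Since Mar 11, 2013 is a Monday and not a holiday, the date is unchanged.
Final deadline: Mar 11, 2013.

Mar 11, 2013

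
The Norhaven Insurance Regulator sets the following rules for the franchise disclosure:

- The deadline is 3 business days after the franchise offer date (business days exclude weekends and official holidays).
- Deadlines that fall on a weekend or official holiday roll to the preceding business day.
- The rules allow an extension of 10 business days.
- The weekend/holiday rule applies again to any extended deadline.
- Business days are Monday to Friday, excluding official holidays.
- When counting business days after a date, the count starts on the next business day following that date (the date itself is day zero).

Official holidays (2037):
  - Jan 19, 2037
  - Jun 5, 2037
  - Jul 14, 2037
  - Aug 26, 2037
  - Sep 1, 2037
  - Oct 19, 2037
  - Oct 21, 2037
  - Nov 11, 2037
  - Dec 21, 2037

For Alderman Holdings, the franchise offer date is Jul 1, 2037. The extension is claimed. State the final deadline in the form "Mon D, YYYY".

Jul 21, 2037

3 business days after Jul 1, 2037, excluding weekends and holidays, is Jul 6, 2037.
Jul 6, 2037 (Monday) is already a business day.
The 10-business-day extension runs from Jul 6, 2037 to Jul 21, 2037.
Jul 21, 2037 is a Tuesday and not a listed holiday, so it stands.
Deadline: Jul 21, 2037.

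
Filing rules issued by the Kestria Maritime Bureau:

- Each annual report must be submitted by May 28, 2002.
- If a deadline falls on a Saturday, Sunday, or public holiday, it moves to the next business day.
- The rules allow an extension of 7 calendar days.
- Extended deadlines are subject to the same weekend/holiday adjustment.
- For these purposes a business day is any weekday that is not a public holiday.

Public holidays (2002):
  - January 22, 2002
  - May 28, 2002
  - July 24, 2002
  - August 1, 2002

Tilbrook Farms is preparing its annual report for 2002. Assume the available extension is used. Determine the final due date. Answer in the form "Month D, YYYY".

June 5, 2002

Start from the fixed due date, May 28, 2002.
Because May 28, 2002 is a listed holiday, the deadline becomes May 29, 2002 (Wednesday).
With the 7-day extension, May 29, 2002 becomes June 5, 2002.
Since June 5, 2002 is a Wednesday and not a holiday, the date is unchanged.
So the filing is due June 5, 2002.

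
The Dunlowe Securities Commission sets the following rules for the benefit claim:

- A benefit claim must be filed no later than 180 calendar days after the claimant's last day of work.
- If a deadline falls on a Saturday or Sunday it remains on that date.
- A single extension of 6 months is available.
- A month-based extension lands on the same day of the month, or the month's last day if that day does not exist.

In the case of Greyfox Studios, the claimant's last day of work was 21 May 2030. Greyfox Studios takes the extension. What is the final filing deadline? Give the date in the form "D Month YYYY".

17 May 2031

Trigger date 21 May 2030 + 180 calendar days = 17 November 2030.
17 November 2030 is a Sunday; no weekend or holiday adjustment applies.
The 6 months extension carries 17 November 2030 to 17 May 2031.
No adjustment is made for weekends or holidays, so 17 May 2031 stands.
Deadline: 17 May 2031.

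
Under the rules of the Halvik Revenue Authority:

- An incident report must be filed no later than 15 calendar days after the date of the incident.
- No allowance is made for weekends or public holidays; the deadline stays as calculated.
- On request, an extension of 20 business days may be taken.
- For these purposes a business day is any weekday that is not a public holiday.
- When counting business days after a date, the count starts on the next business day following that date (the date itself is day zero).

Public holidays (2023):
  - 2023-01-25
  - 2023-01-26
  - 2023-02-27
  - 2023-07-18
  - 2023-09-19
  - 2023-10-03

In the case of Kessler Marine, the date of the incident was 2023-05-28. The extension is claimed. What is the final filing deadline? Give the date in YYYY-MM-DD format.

2023-07-10

15 calendar days after 2023-05-28 is 2023-06-12.
2023-06-12 is a Monday; no weekend or holiday adjustment applies.
Counting 20 further business days from 2023-06-12 reaches 2023-07-10.
2023-07-10 is a Monday; no weekend or holiday adjustment applies.
Final deadline: 2023-07-10.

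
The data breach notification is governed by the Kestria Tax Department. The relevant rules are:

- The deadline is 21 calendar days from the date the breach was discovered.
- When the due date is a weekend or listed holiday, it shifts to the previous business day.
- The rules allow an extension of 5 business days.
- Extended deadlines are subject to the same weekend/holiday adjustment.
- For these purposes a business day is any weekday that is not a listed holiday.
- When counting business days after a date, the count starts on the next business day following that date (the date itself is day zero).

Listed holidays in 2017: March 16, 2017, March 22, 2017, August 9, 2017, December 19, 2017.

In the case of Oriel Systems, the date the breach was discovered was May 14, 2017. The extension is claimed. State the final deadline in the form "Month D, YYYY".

June 9, 2017

Trigger date May 14, 2017 + 21 calendar days = June 4, 2017.
June 4, 2017 falls on a Sunday. Rolling to the preceding business day gives June 2, 2017, a Friday.
Counting 5 further business days from June 2, 2017 reaches June 9, 2017.
June 9, 2017 (Friday) is already a business day.
The final due date is June 9, 2017.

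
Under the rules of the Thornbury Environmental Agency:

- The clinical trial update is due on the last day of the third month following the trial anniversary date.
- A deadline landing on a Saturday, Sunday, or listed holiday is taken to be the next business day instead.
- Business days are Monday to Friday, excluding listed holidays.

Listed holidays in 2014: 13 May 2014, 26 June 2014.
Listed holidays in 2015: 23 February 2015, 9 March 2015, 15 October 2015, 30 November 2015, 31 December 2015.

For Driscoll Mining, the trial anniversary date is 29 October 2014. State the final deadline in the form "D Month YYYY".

3 months after 29 October 2014 falls in January 2015; the last day of that month is 31 January 2015.
Because 31 January 2015 is a Saturday, the deadline becomes 2 February 2015 (Monday).
The final due date is 2 February 2015.

2 February 2015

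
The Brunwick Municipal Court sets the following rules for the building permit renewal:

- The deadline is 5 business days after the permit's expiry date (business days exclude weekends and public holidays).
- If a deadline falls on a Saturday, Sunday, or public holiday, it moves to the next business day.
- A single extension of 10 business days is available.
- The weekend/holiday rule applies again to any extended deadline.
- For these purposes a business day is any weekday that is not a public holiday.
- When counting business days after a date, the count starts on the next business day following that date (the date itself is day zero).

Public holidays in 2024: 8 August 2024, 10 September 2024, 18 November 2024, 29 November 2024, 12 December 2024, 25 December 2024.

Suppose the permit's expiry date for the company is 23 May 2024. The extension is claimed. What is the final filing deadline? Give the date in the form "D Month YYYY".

13 June 2024

Starting the day after 23 May 2024 and counting 5 business days lands on 30 May 2024.
30 May 2024 (Thursday) is already a business day.
Applying the 10-business-day extension: 10 business days after 30 May 2024 is 13 June 2024.
Since 13 June 2024 is a Thursday and not a holiday, the date is unchanged.
Final deadline: 13 June 2024.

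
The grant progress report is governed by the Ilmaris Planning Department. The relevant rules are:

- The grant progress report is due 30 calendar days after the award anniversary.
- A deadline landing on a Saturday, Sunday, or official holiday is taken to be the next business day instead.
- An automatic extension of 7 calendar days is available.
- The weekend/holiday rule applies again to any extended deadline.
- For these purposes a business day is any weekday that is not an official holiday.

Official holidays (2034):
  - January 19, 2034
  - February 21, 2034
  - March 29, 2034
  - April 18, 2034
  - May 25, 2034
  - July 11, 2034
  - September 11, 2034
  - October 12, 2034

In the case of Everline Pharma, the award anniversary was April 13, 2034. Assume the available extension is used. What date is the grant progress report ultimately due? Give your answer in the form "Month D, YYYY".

30 calendar days after April 13, 2034 is May 13, 2034.
Because May 13, 2034 is a Saturday, the deadline becomes May 15, 2034 (Monday).
Applying the 7-calendar-day extension: May 15, 2034 + 7 days = May 22, 2034.
May 22, 2034 (Monday) is already a business day.
Deadline: May 22, 2034.

May 22, 2034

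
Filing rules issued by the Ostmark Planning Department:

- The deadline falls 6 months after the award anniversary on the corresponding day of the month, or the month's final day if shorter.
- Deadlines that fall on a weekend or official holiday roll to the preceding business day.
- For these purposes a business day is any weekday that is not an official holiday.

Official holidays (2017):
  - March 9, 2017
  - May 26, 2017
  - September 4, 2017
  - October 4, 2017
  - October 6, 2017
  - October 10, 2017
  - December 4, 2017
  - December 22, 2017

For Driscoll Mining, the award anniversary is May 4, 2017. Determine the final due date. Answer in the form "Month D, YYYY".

6 months from May 4, 2017 is November 4, 2017.
November 4, 2017 is a Saturday, so it moves to the preceding business day, November 3, 2017 (Friday).
The final due date is November 3, 2017.

November 3, 2017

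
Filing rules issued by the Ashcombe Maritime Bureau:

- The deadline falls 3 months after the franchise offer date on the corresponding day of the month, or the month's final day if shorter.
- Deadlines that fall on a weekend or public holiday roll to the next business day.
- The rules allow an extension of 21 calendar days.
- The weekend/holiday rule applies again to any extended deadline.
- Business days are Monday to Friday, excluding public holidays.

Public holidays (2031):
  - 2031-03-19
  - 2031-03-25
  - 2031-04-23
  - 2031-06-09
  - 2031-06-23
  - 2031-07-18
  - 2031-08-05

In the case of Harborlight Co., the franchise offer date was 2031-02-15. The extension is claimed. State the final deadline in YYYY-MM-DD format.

3 months after 2031-02-15, on the same day of the month, is 2031-05-15.
2031-05-15 (Thursday) is already a business day.
With the 21-day extension, 2031-05-15 becomes 2031-06-05.
Since 2031-06-05 is a Thursday and not a holiday, the date is unchanged.
Final deadline: 2031-06-05.

2031-06-05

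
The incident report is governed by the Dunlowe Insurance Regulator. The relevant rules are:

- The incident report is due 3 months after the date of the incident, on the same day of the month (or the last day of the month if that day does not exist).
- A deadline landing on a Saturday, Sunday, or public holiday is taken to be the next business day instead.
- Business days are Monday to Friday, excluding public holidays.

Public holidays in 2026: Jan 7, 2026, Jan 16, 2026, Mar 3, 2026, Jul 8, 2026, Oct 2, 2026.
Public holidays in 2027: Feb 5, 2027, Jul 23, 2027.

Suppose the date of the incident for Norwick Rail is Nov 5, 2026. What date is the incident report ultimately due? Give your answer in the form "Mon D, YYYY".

Feb 8, 2027

3 months after Nov 5, 2026, on the same day of the month, is Feb 5, 2027.
Feb 5, 2027 falls on a listed holiday. Rolling to the next business day gives Feb 8, 2027, a Monday.
So the filing is due Feb 8, 2027.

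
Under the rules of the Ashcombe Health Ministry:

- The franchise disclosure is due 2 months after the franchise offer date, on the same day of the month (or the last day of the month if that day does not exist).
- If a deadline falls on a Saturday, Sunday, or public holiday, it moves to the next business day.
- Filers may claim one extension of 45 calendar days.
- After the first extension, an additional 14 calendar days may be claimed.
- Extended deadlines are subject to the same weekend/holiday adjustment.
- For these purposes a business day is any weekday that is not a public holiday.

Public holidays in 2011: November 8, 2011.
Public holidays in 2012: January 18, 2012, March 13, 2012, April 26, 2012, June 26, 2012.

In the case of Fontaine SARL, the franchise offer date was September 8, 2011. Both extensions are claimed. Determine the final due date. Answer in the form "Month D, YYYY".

January 9, 2012

Moving 2 months forward from September 8, 2011 on the corresponding day gives November 8, 2011.
November 8, 2011 is a listed holiday; the next business day is November 9, 2011 (Wednesday).
Applying the 45-calendar-day extension: November 9, 2011 + 45 days = December 24, 2011.
December 24, 2011 is a Saturday, so it moves to the next business day, December 26, 2011 (Monday).
The 14-calendar-day extension moves the deadline from December 26, 2011 to January 9, 2012.
January 9, 2012 (Monday) is already a business day.
Deadline: January 9, 2012.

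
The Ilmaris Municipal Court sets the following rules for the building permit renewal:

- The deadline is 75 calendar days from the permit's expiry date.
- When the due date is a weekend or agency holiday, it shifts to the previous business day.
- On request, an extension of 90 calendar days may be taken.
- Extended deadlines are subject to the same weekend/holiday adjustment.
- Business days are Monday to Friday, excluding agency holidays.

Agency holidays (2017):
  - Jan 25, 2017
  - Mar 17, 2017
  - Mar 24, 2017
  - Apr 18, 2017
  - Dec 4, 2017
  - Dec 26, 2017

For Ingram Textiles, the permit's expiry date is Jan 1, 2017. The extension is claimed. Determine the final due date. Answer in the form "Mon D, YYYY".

Adding 75 calendar days to Jan 1, 2017 gives Mar 17, 2017.
Mar 17, 2017 is a listed holiday, so it moves to the preceding business day, Mar 16, 2017 (Thursday).
With the 90-day extension, Mar 16, 2017 becomes Jun 14, 2017.
Since Jun 14, 2017 is a Wednesday and not a holiday, the date is unchanged.
Deadline: Jun 14, 2017.

Jun 14, 2017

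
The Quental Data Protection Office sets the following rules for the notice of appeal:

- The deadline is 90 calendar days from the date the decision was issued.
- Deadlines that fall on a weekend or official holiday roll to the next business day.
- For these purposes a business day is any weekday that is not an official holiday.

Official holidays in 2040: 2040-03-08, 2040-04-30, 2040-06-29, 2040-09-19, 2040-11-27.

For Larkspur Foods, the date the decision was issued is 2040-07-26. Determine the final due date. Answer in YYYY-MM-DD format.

2040-10-24

90 calendar days after 2040-07-26 is 2040-10-24.
2040-10-24 (Wednesday) is already a business day.
The final due date is 2040-10-24.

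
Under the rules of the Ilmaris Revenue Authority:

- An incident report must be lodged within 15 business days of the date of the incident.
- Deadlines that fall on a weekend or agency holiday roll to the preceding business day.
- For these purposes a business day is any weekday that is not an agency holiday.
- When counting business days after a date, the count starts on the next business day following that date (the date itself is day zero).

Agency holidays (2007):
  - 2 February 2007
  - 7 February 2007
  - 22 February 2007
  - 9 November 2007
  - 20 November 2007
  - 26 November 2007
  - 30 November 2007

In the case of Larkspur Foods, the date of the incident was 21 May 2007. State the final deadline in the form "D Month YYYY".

11 June 2007

Counting 15 business days after 21 May 2007 (skipping weekends and listed holidays) reaches 11 June 2007.
11 June 2007 is a Monday and not a listed holiday, so it stands.
Final deadline: 11 June 2007.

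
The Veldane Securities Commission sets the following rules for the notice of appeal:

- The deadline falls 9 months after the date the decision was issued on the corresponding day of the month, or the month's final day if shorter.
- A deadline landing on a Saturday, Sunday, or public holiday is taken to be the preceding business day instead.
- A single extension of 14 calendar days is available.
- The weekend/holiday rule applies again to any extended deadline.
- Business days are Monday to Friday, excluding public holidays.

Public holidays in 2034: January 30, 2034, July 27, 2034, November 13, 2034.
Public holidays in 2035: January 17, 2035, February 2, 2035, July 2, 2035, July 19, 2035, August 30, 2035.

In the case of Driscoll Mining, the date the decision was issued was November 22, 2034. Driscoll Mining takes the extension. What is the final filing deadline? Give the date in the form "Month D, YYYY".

September 5, 2035

9 months from November 22, 2034 is August 22, 2035.
August 22, 2035 is a Wednesday and not a listed holiday, so it stands.
Applying the 14-calendar-day extension: August 22, 2035 + 14 days = September 5, 2035.
Since September 5, 2035 is a Wednesday and not a holiday, the date is unchanged.
So the filing is due September 5, 2035.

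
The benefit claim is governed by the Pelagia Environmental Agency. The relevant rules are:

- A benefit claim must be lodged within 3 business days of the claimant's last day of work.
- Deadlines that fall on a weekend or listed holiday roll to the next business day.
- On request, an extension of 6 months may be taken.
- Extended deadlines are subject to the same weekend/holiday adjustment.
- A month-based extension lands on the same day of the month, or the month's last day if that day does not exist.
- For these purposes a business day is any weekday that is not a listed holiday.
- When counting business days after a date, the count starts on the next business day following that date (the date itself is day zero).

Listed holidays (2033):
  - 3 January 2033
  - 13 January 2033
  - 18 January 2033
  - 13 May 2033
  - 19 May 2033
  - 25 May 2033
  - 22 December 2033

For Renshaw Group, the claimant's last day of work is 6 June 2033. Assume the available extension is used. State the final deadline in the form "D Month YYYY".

3 business days after 6 June 2033, excluding weekends and holidays, is 9 June 2033.
9 June 2033 falls on a Thursday, which is a business day, so no adjustment is needed.
Add 6 months to 9 June 2033: 9 December 2033.
9 December 2033 falls on a Friday, which is a business day, so no adjustment is needed.
Deadline: 9 December 2033.

9 December 2033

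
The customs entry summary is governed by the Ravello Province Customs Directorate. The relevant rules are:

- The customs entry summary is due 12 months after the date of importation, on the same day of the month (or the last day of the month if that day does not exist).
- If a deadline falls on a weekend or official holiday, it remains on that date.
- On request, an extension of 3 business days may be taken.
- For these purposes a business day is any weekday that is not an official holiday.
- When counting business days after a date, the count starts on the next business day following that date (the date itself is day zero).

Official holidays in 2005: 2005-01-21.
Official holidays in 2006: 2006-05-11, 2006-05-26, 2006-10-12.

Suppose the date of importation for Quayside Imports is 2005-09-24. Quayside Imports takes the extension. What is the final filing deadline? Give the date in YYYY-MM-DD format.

2006-09-27

12 months after 2005-09-24, on the same day of the month, is 2006-09-24.
No adjustment is made for weekends or holidays, so 2006-09-24 stands.
Counting 3 further business days from 2006-09-24 reaches 2006-09-27.
2006-09-27 is a Wednesday; no weekend or holiday adjustment applies.
The final due date is 2006-09-27.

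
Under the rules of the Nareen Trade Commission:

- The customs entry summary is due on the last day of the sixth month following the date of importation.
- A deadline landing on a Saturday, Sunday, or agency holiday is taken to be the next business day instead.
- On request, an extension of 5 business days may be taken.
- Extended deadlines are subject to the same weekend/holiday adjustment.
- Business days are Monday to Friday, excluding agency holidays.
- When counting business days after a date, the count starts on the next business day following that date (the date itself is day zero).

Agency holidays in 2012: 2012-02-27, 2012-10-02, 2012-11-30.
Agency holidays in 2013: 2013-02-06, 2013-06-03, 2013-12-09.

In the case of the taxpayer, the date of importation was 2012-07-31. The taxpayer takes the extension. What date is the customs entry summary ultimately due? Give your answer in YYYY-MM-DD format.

2013-02-08

6 months after 2012-07-31 falls in January 2013; the last day of that month is 2013-01-31.
Since 2013-01-31 is a Thursday and not a holiday, the date is unchanged.
Counting 5 further business days from 2013-01-31 reaches 2013-02-08.
Since 2013-02-08 is a Friday and not a holiday, the date is unchanged.
The final due date is 2013-02-08.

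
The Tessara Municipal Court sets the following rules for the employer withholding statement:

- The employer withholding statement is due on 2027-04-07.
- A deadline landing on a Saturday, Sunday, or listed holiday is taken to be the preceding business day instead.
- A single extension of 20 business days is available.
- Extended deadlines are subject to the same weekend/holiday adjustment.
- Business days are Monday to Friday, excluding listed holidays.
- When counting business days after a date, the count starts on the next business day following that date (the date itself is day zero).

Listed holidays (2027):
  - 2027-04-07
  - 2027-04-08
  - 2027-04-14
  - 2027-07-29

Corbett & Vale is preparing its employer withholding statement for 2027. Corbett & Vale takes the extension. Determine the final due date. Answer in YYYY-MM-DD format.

2027-05-07

The statutory due date is 2027-04-07.
2027-04-07 is a listed holiday; the preceding business day is 2027-04-06 (Tuesday).
The 20-business-day extension runs from 2027-04-06 to 2027-05-07.
Since 2027-05-07 is a Friday and not a holiday, the date is unchanged.
Final deadline: 2027-05-07.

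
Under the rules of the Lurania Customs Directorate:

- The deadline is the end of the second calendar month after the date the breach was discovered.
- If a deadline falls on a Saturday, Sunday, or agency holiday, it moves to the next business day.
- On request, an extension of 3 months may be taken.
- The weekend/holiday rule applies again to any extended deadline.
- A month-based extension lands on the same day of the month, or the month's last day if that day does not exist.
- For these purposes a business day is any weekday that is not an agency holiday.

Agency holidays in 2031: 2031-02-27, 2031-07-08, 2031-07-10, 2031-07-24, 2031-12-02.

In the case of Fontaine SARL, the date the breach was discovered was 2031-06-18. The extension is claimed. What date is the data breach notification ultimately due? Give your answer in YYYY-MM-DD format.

The second month after 2031-06-18 is August 2031, whose last day is 2031-08-31.
2031-08-31 is a Sunday, so it moves to the next business day, 2031-09-01 (Monday).
Add 3 months to 2031-09-01: 2031-12-01.
Since 2031-12-01 is a Monday and not a holiday, the date is unchanged.
Final deadline: 2031-12-01.

2031-12-01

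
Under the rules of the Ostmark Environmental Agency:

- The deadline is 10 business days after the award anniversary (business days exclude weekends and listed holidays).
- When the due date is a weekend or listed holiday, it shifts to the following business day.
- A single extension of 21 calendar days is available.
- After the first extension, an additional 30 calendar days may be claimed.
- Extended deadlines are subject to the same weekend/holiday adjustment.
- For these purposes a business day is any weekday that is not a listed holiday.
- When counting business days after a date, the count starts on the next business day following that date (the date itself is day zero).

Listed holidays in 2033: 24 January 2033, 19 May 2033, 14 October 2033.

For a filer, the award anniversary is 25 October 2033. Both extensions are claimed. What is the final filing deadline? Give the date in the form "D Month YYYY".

Starting the day after 25 October 2033 and counting 10 business days lands on 8 November 2033.
8 November 2033 falls on a Tuesday, which is a business day, so no adjustment is needed.
With the 21-day extension, 8 November 2033 becomes 29 November 2033.
29 November 2033 is a Tuesday and not a listed holiday, so it stands.
Add the 30 calendar-day extension to 29 November 2033: 29 December 2033.
29 December 2033 (Thursday) is already a business day.
Deadline: 29 December 2033.

29 December 2033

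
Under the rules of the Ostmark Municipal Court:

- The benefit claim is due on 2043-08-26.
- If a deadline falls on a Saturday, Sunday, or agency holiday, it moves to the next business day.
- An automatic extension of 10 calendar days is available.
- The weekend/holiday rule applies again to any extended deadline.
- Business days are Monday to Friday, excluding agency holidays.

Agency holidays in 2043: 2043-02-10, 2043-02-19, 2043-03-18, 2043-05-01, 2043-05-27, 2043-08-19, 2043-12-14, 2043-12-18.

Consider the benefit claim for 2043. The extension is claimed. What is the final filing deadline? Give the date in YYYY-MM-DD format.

2043-09-07

The stated deadline is 2043-08-26.
2043-08-26 falls on a Wednesday, which is a business day, so no adjustment is needed.
Add the 10 calendar-day extension to 2043-08-26: 2043-09-05.
Because 2043-09-05 is a Saturday, the deadline becomes 2043-09-07 (Monday).
So the filing is due 2043-09-07.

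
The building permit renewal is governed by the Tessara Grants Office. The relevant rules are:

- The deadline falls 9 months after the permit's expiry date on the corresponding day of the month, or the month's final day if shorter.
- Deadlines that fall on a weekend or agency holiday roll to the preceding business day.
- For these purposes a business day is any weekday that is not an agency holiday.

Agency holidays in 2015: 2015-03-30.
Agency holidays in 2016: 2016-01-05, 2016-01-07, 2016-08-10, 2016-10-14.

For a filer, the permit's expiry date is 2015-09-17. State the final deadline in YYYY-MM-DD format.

Moving 9 months forward from 2015-09-17 on the corresponding day gives 2016-06-17.
Since 2016-06-17 is a Friday and not a holiday, the date is unchanged.
Final deadline: 2016-06-17.

2016-06-17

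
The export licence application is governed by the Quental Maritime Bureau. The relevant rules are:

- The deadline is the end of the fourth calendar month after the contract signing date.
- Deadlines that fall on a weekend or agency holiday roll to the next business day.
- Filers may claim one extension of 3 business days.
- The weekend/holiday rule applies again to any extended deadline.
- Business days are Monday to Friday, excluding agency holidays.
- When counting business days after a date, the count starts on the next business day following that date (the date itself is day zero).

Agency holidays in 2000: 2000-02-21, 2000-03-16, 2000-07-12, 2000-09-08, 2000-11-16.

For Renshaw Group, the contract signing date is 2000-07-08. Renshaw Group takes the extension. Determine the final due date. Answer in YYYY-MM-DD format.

4 months after 2000-07-08 is November 2000; that month ends on 2000-11-30.
2000-11-30 (Thursday) is already a business day.
Counting 3 further business days from 2000-11-30 reaches 2000-12-05.
Since 2000-12-05 is a Tuesday and not a holiday, the date is unchanged.
Final deadline: 2000-12-05.

2000-12-05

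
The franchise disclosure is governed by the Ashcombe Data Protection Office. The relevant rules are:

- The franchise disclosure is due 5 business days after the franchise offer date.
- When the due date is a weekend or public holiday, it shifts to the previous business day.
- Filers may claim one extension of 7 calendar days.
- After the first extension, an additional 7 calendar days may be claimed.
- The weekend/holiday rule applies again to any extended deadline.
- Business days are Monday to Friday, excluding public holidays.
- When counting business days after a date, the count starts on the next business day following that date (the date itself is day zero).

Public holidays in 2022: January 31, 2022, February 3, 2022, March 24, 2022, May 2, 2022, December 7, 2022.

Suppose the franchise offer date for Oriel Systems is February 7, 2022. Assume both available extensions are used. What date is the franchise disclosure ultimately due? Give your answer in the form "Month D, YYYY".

5 business days after February 7, 2022, excluding weekends and holidays, is February 14, 2022.
February 14, 2022 falls on a Monday, which is a business day, so no adjustment is needed.
The 7-calendar-day extension moves the deadline from February 14, 2022 to February 21, 2022.
February 21, 2022 (Monday) is already a business day.
Applying the 7-calendar-day extension: February 21, 2022 + 7 days = February 28, 2022.
February 28, 2022 (Monday) is already a business day.
Deadline: February 28, 2022.

February 28, 2022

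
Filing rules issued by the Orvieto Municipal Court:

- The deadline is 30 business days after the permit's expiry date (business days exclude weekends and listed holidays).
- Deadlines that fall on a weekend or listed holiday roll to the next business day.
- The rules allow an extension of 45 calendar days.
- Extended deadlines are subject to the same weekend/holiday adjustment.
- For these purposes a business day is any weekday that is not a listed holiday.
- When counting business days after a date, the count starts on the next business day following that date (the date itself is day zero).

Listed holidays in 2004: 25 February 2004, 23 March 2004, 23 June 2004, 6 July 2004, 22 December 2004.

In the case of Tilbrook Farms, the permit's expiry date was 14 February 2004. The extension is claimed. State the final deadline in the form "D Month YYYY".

Starting the day after 14 February 2004 and counting 30 business days lands on 30 March 2004.
Since 30 March 2004 is a Tuesday and not a holiday, the date is unchanged.
With the 45-day extension, 30 March 2004 becomes 14 May 2004.
14 May 2004 falls on a Friday, which is a business day, so no adjustment is needed.
Final deadline: 14 May 2004.

14 May 2004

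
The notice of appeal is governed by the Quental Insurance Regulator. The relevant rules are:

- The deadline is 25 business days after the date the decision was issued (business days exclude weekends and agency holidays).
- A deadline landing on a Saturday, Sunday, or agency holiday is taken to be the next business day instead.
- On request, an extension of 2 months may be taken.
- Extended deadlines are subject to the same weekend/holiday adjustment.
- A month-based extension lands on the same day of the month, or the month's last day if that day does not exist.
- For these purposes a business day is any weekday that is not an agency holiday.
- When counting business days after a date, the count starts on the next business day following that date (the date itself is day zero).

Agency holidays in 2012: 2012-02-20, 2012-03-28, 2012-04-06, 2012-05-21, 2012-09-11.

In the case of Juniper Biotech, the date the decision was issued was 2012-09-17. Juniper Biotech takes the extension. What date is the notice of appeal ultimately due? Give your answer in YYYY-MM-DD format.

Counting 25 business days after 2012-09-17 (skipping weekends and listed holidays) reaches 2012-10-22.
2012-10-22 is a Monday and not a listed holiday, so it stands.
Applying the 2 months extension: 2 months after 2012-10-22 is 2012-12-22.
2012-12-22 is a Saturday; the next business day is 2012-12-24 (Monday).
So the filing is due 2012-12-24.

2012-12-24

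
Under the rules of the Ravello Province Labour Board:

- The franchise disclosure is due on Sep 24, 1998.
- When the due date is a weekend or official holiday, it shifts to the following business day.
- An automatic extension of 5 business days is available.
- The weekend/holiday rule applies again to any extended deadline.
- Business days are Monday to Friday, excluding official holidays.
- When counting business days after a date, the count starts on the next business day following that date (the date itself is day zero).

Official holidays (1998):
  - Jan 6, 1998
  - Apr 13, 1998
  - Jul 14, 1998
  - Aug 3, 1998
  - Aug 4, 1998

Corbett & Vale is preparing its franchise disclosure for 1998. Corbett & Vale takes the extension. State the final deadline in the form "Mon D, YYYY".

Start from the fixed due date, Sep 24, 1998.
Sep 24, 1998 falls on a Thursday, which is a business day, so no adjustment is needed.
Applying the 5-business-day extension: 5 business days after Sep 24, 1998 is Oct 1, 1998.
Since Oct 1, 1998 is a Thursday and not a holiday, the date is unchanged.
So the filing is due Oct 1, 1998.

Oct 1, 1998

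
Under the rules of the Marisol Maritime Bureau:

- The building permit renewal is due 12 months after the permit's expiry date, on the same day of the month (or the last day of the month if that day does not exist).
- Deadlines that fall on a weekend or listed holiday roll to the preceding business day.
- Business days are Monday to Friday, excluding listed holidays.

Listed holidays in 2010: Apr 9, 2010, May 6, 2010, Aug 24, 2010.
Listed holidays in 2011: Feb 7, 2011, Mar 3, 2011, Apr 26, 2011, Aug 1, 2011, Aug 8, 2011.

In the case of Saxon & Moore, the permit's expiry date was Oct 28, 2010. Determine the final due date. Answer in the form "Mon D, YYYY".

Moving 12 months forward from Oct 28, 2010 on the corresponding day gives Oct 28, 2011.
Since Oct 28, 2011 is a Friday and not a holiday, the date is unchanged.
Deadline: Oct 28, 2011.

Oct 28, 2011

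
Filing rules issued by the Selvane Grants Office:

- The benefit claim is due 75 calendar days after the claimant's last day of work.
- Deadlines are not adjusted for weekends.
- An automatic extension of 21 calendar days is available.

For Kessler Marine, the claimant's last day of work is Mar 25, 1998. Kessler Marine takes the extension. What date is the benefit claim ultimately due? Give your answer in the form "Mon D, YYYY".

From Mar 25, 1998, 75 calendar days later is Jun 8, 1998.
Jun 8, 1998 is a Monday; no weekend or holiday adjustment applies.
The 21-calendar-day extension moves the deadline from Jun 8, 1998 to Jun 29, 1998.
Jun 29, 1998 falls on a Monday. The rules make no weekend/holiday allowance, so it remains Jun 29, 1998.
The final due date is Jun 29, 1998.

Jun 29, 1998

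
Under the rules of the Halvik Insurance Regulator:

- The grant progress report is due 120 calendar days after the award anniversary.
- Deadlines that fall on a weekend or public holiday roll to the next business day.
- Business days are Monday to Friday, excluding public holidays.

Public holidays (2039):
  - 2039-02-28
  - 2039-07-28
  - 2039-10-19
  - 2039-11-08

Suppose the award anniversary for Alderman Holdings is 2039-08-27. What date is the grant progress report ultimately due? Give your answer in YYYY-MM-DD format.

2039-12-26

From 2039-08-27, 120 calendar days later is 2039-12-25.
Because 2039-12-25 is a Sunday, the deadline becomes 2039-12-26 (Monday).
So the filing is due 2039-12-26.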